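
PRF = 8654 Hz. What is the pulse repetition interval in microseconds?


PRI = 1/8654 = 0.0001155535 s = 115.6 us

115.6 us


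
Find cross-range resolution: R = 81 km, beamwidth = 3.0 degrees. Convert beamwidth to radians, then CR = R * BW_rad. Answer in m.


BW_rad = 0.052359878
CR = 81000 * 0.052359878 = 4241.2 m

4241.2 m


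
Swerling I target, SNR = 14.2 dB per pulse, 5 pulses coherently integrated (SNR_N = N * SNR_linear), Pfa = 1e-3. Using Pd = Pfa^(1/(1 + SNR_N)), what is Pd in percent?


SNR_lin = 10^(14.2/10) = 26.30268
SNR_N = 5 * 26.30268 = 131.5134
1/(1 + SNR_N) = 1/132.5134 = 0.0075464
Pd = (1e-3)^0.0075464 = 0.94921
Pd = 94.9%

94.9%


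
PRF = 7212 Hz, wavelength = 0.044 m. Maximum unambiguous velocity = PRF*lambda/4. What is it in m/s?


V_ua = 7212 * 0.044 / 4 = 79.3 m/s

79.3 m/s


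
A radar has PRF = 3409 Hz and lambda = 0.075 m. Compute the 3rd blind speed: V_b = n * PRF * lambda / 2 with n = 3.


V_blind = 3 * 3409 * 0.075 / 2 = 383.5 m/s

383.5 m/s


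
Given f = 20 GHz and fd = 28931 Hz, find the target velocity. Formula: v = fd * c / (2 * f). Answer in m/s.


v = 28931 * 3e8 / (2 * 20000000000.0) = 217.0 m/s

217.0 m/s


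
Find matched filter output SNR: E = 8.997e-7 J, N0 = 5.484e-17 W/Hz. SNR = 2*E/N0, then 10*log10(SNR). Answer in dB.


SNR_lin = 2 * 8.997e-7 / 5.484e-17 = 3.281e10
SNR_dB = 10*log10(3.281e10) = 105.2 dB

105.2 dB


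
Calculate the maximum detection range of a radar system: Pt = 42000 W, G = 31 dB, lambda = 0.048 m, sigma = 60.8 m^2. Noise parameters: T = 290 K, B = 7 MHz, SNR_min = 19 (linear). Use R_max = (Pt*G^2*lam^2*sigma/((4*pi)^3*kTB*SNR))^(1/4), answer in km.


G_lin = 10^(31/10) = 1258.925412
R^4 = 42000 * 1258.925412^2 * 0.048^2 * 60.8 / ((4*pi)^3 * 1.38e-23 * 290 * 7000000.0 * 19)
R^4 = 8.8283e18 m^4
R_max = (8.8283e18)^(1/4) = 54509.1 m = 54.5 km

54.5 km


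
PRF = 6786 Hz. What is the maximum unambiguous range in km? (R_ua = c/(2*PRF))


R_ua = 3e8 / (2 * 6786) = 22104.3 m = 22.1 km

22.1 km


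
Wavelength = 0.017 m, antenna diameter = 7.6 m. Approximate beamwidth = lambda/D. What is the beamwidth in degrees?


BW_rad = 0.017 / 7.6 = 0.002237
BW_deg = 0.13 degrees

0.13 degrees


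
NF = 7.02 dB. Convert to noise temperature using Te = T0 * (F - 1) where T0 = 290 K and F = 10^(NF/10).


NF_lin = 10^(7.02/10) = 5.035006
Te = 290 * (5.035006 - 1) = 1170.2 K

1170.2 K


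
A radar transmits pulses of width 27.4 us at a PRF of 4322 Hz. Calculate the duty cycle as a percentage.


DC = 27.4e-6 * 4322 * 100 = 11.84%

11.84%


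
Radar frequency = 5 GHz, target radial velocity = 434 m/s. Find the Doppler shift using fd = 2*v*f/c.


fd = 2 * 434 * 5000000000.0 / 3e8 = 14466.7 Hz

14466.7 Hz


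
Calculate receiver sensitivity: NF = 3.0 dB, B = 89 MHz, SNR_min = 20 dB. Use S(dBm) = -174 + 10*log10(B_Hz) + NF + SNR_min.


10*log10(89000000.0) = 79.49
S = -174 + 79.49 + 3.0 + 20 = -71.5 dBm

-71.5 dBm


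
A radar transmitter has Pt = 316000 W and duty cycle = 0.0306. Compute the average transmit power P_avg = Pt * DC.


P_avg = 316000 * 0.0306 = 9669.6 W

9669.6 W


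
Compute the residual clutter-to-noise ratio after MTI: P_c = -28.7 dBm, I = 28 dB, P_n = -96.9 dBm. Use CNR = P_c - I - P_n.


CNR = -28.7 - 28 - (-96.9) = 40.2 dB

40.2 dB


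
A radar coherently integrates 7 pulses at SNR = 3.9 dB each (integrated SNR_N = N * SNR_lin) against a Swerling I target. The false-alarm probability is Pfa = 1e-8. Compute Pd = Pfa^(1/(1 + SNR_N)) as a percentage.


SNR_lin = 10^(3.9/10) = 2.45471
SNR_N = 7 * 2.45471 = 17.18297
1/(1 + SNR_N) = 1/18.18297 = 0.0549965
Pd = (1e-8)^0.0549965 = 0.3631
Pd = 36.3%

36.3%


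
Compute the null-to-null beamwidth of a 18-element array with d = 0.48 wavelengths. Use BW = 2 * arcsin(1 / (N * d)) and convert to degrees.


1/(N*d) = 1/(18*0.48) = 0.115741
BW = 2*arcsin(0.115741) = 13.3 degrees

13.3 degrees


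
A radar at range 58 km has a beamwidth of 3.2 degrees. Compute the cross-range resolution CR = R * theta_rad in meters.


BW_rad = 0.055850536
CR = 58000 * 0.055850536 = 3239.3 m

3239.3 m


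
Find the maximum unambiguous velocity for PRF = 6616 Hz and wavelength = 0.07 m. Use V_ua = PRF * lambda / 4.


V_ua = 6616 * 0.07 / 4 = 115.8 m/s

115.8 m/s


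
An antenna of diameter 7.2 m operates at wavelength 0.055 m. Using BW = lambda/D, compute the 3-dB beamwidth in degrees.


BW_rad = 0.055 / 7.2 = 0.007639
BW_deg = 0.44 degrees

0.44 degrees


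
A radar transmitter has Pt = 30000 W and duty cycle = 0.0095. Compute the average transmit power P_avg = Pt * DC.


P_avg = 30000 * 0.0095 = 285.0 W

285.0 W


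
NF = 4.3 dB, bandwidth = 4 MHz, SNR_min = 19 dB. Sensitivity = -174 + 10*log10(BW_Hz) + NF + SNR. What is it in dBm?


10*log10(4000000.0) = 66.02
S = -174 + 66.02 + 4.3 + 19 = -84.7 dBm

-84.7 dBm


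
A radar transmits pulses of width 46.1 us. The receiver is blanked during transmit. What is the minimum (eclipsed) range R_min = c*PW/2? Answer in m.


R_min = 3e8 * 46.1e-6 / 2 = 6915.0 m

6915.0 m


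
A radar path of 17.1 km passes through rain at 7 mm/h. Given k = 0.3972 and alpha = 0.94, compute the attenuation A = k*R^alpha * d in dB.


gamma = 0.3972 * 7^0.94 = 2.47401 dB/km
A = 2.47401 * 17.1 = 42.31 dB

42.31 dB


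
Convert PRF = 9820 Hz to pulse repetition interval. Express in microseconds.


PRI = 1/9820 = 0.000101833 s = 101.8 us

101.8 us


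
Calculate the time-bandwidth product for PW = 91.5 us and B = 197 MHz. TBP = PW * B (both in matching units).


TBP = 91.5 * 197 = 18025.5

18025.5


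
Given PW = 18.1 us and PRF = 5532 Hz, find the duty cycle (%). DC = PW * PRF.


DC = 18.1e-6 * 5532 * 100 = 10.01%

10.01%


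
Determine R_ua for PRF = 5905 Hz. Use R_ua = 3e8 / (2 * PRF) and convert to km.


R_ua = 3e8 / (2 * 5905) = 25402.2 m = 25.4 km

25.4 km


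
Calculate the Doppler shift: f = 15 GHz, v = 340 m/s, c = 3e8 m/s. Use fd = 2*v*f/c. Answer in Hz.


fd = 2 * 340 * 15000000000.0 / 3e8 = 34000.0 Hz

34000.0 Hz


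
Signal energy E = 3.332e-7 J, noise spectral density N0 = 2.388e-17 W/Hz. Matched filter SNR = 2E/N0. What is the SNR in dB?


SNR_lin = 2 * 3.332e-7 / 2.388e-17 = 2.791e10
SNR_dB = 10*log10(2.791e10) = 104.5 dB

104.5 dB


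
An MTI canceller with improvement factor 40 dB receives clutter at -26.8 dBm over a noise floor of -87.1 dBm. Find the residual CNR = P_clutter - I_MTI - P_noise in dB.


CNR = -26.8 - 40 - (-87.1) = 20.3 dB

20.3 dB


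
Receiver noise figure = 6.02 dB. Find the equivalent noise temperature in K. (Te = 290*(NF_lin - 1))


NF_lin = 10^(6.02/10) = 3.999447
Te = 290 * (3.999447 - 1) = 869.8 K

869.8 K


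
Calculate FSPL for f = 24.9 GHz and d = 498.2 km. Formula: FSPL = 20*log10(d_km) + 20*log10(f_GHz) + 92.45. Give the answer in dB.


20*log10(498.2) = 53.95
20*log10(24.9) = 27.92
FSPL = 174.3 dB

174.3 dB


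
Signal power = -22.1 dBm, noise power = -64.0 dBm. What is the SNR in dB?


SNR = -22.1 - (-64.0) = 41.9 dB

41.9 dB


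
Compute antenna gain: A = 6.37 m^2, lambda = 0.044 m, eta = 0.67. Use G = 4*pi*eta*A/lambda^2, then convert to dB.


G_linear = 4*pi*0.67*6.37/0.044^2 = 27702.49
G_dB = 10*log10(27702.49) = 44.4 dB

44.4 dB


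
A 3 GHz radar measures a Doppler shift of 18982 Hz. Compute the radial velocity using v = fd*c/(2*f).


v = 18982 * 3e8 / (2 * 3000000000.0) = 949.1 m/s

949.1 m/s


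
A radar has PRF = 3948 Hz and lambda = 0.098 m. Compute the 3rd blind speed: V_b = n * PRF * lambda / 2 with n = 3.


V_blind = 3 * 3948 * 0.098 / 2 = 580.4 m/s

580.4 m/s


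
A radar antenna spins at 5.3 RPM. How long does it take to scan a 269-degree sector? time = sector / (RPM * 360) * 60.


t = 269 / (5.3 * 360) * 60 = 8.46 s

8.46 s


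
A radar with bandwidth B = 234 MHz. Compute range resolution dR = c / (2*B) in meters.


dR = 3e8 / (2 * 234000000.0) = 0.64 m

0.64 m


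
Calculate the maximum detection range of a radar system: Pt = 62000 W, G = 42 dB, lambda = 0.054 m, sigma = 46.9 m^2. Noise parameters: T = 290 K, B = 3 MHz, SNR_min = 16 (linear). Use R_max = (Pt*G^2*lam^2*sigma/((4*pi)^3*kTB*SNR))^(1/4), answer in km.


G_lin = 10^(42/10) = 15848.931925
R^4 = 62000 * 15848.931925^2 * 0.054^2 * 46.9 / ((4*pi)^3 * 1.38e-23 * 290 * 3000000.0 * 16)
R^4 = 5.58733e21 m^4
R_max = (5.58733e21)^(1/4) = 273401.6 m = 273.4 km

273.4 km


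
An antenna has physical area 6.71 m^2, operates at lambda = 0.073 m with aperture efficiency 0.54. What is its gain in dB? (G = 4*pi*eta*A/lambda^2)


G_linear = 4*pi*0.54*6.71/0.073^2 = 8544.38
G_dB = 10*log10(8544.38) = 39.3 dB

39.3 dB


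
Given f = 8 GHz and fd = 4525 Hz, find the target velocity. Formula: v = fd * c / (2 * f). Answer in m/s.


v = 4525 * 3e8 / (2 * 8000000000.0) = 84.8 m/s

84.8 m/s


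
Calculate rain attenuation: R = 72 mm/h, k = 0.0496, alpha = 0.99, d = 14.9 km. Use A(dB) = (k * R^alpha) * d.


gamma = 0.0496 * 72^0.99 = 3.421691 dB/km
A = 3.421691 * 14.9 = 50.98 dB

50.98 dB


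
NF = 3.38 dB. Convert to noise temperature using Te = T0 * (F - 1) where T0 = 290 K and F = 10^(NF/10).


NF_lin = 10^(3.38/10) = 2.17771
Te = 290 * (2.17771 - 1) = 341.5 K

341.5 K


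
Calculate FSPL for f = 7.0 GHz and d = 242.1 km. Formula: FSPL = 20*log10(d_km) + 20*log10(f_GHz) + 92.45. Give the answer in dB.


20*log10(242.1) = 47.68
20*log10(7.0) = 16.9
FSPL = 157.0 dB

157.0 dB


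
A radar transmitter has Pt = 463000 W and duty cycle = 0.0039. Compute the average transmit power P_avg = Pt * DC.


P_avg = 463000 * 0.0039 = 1805.7 W

1805.7 W


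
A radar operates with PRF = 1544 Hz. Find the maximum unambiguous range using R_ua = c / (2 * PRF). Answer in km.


R_ua = 3e8 / (2 * 1544) = 97150.3 m = 97.2 km

97.2 km


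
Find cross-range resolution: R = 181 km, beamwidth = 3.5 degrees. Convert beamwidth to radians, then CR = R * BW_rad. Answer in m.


BW_rad = 0.061086524
CR = 181000 * 0.061086524 = 11056.7 m

11056.7 m


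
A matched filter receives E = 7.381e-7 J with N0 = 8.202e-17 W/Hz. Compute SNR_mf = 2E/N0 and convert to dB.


SNR_lin = 2 * 7.381e-7 / 8.202e-17 = 1.8e10
SNR_dB = 10*log10(1.8e10) = 102.6 dB

102.6 dB


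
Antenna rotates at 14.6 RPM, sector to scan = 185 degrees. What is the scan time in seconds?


t = 185 / (14.6 * 360) * 60 = 2.11 s

2.11 s


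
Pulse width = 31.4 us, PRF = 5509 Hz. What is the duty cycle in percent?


DC = 31.4e-6 * 5509 * 100 = 17.3%

17.3%


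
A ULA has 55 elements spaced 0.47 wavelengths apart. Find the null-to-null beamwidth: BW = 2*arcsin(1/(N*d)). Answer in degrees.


1/(N*d) = 1/(55*0.47) = 0.038685
BW = 2*arcsin(0.038685) = 4.4 degrees

4.4 degrees


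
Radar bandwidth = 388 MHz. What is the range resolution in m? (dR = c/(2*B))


dR = 3e8 / (2 * 388000000.0) = 0.39 m

0.39 m


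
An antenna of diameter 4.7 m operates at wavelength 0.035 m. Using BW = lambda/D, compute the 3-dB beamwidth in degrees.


BW_rad = 0.035 / 4.7 = 0.007447
BW_deg = 0.43 degrees

0.43 degrees


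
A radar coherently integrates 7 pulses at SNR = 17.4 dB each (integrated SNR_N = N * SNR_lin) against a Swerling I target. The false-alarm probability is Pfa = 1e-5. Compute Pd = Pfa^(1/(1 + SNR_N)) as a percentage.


SNR_lin = 10^(17.4/10) = 54.95409
SNR_N = 7 * 54.95409 = 384.67863
1/(1 + SNR_N) = 1/385.67863 = 0.0025928
Pd = (1e-5)^0.0025928 = 0.97059
Pd = 97.1%

97.1%


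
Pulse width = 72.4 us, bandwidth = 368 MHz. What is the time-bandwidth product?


TBP = 72.4 * 368 = 26643.2

26643.2


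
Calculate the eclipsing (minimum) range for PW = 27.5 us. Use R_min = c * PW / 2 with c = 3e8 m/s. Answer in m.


R_min = 3e8 * 27.5e-6 / 2 = 4125.0 m

4125.0 m


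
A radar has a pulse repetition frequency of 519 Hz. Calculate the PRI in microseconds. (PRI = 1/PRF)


PRI = 1/519 = 0.0019267823 s = 1926.8 us

1926.8 us


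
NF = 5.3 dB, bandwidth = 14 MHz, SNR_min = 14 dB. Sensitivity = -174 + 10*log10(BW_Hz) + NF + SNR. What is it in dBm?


10*log10(14000000.0) = 71.46
S = -174 + 71.46 + 5.3 + 14 = -83.2 dBm

-83.2 dBm


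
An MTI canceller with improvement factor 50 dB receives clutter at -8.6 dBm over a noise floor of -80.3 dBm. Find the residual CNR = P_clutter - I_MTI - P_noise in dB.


CNR = -8.6 - 50 - (-80.3) = 21.7 dB

21.7 dB


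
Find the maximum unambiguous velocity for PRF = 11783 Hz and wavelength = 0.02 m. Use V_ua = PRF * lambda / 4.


V_ua = 11783 * 0.02 / 4 = 58.9 m/s

58.9 m/s


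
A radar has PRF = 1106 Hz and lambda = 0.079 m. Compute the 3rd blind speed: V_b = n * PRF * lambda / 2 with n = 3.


V_blind = 3 * 1106 * 0.079 / 2 = 131.1 m/s

131.1 m/s


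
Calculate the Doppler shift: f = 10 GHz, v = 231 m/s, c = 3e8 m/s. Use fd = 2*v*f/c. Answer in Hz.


fd = 2 * 231 * 10000000000.0 / 3e8 = 15400.0 Hz

15400.0 Hz


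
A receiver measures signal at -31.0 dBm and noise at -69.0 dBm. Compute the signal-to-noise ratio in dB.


SNR = -31.0 - (-69.0) = 38.0 dB

38.0 dB


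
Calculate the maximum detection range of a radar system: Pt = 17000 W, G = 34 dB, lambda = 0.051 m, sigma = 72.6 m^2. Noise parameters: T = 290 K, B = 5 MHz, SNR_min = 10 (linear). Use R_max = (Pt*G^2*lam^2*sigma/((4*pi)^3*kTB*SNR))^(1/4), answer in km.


G_lin = 10^(34/10) = 2511.886432
R^4 = 17000 * 2511.886432^2 * 0.051^2 * 72.6 / ((4*pi)^3 * 1.38e-23 * 290 * 5000000.0 * 10)
R^4 = 5.10093e19 m^4
R_max = (5.10093e19)^(1/4) = 84510.8 m = 84.5 km

84.5 km


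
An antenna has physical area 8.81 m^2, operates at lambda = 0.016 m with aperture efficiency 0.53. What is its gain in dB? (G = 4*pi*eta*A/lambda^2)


G_linear = 4*pi*0.53*8.81/0.016^2 = 229203.73
G_dB = 10*log10(229203.73) = 53.6 dB

53.6 dB


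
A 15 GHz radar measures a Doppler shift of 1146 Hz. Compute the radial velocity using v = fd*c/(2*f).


v = 1146 * 3e8 / (2 * 15000000000.0) = 11.5 m/s

11.5 m/s


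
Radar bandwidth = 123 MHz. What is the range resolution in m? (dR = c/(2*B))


dR = 3e8 / (2 * 123000000.0) = 1.22 m

1.22 m


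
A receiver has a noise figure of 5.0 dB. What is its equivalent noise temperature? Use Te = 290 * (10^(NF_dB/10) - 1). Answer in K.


NF_lin = 10^(5.0/10) = 3.162278
Te = 290 * (3.162278 - 1) = 627.1 K

627.1 K


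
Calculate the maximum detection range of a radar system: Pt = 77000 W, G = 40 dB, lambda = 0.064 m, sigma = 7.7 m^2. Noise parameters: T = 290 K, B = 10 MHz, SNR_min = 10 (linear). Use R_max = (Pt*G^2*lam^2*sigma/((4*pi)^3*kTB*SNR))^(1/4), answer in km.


G_lin = 10^(40/10) = 10000.0
R^4 = 77000 * 10000.0^2 * 0.064^2 * 7.7 / ((4*pi)^3 * 1.38e-23 * 290 * 10000000.0 * 10)
R^4 = 3.05798e20 m^4
R_max = (3.05798e20)^(1/4) = 132238.7 m = 132.2 km

132.2 km


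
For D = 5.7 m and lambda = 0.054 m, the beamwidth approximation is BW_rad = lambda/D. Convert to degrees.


BW_rad = 0.054 / 5.7 = 0.009474
BW_deg = 0.54 degrees

0.54 degrees


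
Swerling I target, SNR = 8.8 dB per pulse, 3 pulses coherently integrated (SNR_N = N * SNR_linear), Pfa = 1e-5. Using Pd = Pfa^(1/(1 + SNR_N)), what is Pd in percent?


SNR_lin = 10^(8.8/10) = 7.58578
SNR_N = 3 * 7.58578 = 22.75734
1/(1 + SNR_N) = 1/23.75734 = 0.0420923
Pd = (1e-5)^0.0420923 = 0.61594
Pd = 61.6%

61.6%


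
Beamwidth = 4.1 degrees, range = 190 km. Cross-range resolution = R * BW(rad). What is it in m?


BW_rad = 0.071558499
CR = 190000 * 0.071558499 = 13596.1 m

13596.1 m


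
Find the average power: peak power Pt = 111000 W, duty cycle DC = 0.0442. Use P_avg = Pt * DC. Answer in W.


P_avg = 111000 * 0.0442 = 4906.2 W

4906.2 W


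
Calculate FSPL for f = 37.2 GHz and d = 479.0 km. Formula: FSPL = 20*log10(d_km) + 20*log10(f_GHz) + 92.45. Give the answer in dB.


20*log10(479.0) = 53.61
20*log10(37.2) = 31.41
FSPL = 177.5 dB

177.5 dB


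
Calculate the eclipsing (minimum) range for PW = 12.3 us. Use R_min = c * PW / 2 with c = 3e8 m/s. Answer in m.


R_min = 3e8 * 12.3e-6 / 2 = 1845.0 m

1845.0 m


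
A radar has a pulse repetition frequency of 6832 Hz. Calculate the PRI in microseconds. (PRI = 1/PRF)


PRI = 1/6832 = 0.00014637 s = 146.4 us

146.4 us


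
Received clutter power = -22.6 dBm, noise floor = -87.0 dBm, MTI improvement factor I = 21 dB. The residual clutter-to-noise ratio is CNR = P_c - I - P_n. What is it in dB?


CNR = -22.6 - 21 - (-87.0) = 43.4 dB

43.4 dB


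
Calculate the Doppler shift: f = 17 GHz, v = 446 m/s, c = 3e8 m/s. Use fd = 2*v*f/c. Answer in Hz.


fd = 2 * 446 * 17000000000.0 / 3e8 = 50546.7 Hz

50546.7 Hz


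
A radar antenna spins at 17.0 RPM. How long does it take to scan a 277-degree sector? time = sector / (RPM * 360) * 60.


t = 277 / (17.0 * 360) * 60 = 2.72 s

2.72 s


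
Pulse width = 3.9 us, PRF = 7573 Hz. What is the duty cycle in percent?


DC = 3.9e-6 * 7573 * 100 = 2.95%

2.95%


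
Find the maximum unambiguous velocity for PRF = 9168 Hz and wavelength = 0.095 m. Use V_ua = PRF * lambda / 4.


V_ua = 9168 * 0.095 / 4 = 217.7 m/s

217.7 m/s


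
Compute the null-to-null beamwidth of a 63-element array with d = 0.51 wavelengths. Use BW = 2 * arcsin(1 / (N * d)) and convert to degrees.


1/(N*d) = 1/(63*0.51) = 0.031124
BW = 2*arcsin(0.031124) = 3.6 degrees

3.6 degrees


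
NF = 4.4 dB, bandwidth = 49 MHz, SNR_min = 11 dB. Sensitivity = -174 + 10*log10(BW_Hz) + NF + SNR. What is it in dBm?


10*log10(49000000.0) = 76.9
S = -174 + 76.9 + 4.4 + 11 = -81.7 dBm

-81.7 dBm


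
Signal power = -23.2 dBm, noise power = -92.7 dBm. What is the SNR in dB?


SNR = -23.2 - (-92.7) = 69.5 dB

69.5 dB


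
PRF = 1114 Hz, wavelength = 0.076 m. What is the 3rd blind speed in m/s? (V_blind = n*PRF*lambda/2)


V_blind = 3 * 1114 * 0.076 / 2 = 127.0 m/s

127.0 m/s


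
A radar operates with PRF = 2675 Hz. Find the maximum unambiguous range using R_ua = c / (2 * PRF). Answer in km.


R_ua = 3e8 / (2 * 2675) = 56074.8 m = 56.1 km

56.1 km


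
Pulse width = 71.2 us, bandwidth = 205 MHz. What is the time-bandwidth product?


TBP = 71.2 * 205 = 14596.0

14596.0


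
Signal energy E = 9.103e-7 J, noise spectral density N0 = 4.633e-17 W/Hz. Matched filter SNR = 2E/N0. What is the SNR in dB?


SNR_lin = 2 * 9.103e-7 / 4.633e-17 = 3.93e10
SNR_dB = 10*log10(3.93e10) = 105.9 dB

105.9 dB


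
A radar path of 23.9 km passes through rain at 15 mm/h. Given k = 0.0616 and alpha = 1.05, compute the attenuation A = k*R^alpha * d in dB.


gamma = 0.0616 * 15^1.05 = 1.057978 dB/km
A = 1.057978 * 23.9 = 25.29 dB

25.29 dB


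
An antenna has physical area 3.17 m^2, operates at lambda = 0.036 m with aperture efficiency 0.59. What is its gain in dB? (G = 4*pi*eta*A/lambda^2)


G_linear = 4*pi*0.59*3.17/0.036^2 = 18134.94
G_dB = 10*log10(18134.94) = 42.6 dB

42.6 dB


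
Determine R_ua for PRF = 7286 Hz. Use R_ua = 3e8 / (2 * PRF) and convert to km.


R_ua = 3e8 / (2 * 7286) = 20587.4 m = 20.6 km

20.6 km


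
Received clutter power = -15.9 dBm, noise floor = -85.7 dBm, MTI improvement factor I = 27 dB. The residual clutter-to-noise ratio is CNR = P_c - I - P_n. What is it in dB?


CNR = -15.9 - 27 - (-85.7) = 42.8 dB

42.8 dB


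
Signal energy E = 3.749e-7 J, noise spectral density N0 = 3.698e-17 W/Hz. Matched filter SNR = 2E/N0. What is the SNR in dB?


SNR_lin = 2 * 3.749e-7 / 3.698e-17 = 2.028e10
SNR_dB = 10*log10(2.028e10) = 103.1 dB

103.1 dB


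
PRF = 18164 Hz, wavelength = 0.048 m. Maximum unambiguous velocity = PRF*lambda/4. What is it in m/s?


V_ua = 18164 * 0.048 / 4 = 218.0 m/s

218.0 m/s


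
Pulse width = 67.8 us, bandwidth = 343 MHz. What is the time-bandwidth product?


TBP = 67.8 * 343 = 23255.4

23255.4


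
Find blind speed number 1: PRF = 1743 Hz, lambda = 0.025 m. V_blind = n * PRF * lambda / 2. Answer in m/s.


V_blind = 1 * 1743 * 0.025 / 2 = 21.8 m/s

21.8 m/s


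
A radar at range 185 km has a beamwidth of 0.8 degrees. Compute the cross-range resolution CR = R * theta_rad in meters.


BW_rad = 0.013962634
CR = 185000 * 0.013962634 = 2583.1 m

2583.1 m


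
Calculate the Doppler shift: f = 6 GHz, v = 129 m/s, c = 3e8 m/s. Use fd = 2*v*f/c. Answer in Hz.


fd = 2 * 129 * 6000000000.0 / 3e8 = 5160.0 Hz

5160.0 Hz


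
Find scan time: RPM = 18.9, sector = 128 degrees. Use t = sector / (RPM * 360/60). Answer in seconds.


t = 128 / (18.9 * 360) * 60 = 1.13 s

1.13 s


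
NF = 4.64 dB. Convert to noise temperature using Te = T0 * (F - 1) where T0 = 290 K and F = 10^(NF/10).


NF_lin = 10^(4.64/10) = 2.910717
Te = 290 * (2.910717 - 1) = 554.1 K

554.1 K


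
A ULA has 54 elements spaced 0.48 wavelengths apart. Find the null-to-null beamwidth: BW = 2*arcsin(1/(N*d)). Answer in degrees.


1/(N*d) = 1/(54*0.48) = 0.03858
BW = 2*arcsin(0.03858) = 4.4 degrees

4.4 degrees


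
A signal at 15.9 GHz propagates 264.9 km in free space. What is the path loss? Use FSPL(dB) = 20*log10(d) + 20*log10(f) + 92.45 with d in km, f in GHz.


20*log10(264.9) = 48.46
20*log10(15.9) = 24.03
FSPL = 164.9 dB

164.9 dB


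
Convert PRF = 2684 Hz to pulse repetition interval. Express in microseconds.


PRI = 1/2684 = 0.0003725782 s = 372.6 us

372.6 us


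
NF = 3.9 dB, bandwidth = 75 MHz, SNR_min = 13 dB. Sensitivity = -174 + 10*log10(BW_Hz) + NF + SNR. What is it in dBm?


10*log10(75000000.0) = 78.75
S = -174 + 78.75 + 3.9 + 13 = -78.3 dBm

-78.3 dBm


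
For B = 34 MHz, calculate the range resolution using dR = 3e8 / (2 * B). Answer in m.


dR = 3e8 / (2 * 34000000.0) = 4.41 m

4.41 m


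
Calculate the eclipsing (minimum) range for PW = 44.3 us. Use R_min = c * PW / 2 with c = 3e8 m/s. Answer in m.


R_min = 3e8 * 44.3e-6 / 2 = 6645.0 m

6645.0 m


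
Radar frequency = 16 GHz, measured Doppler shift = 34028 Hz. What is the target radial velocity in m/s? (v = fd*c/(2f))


v = 34028 * 3e8 / (2 * 16000000000.0) = 319.0 m/s

319.0 m/s


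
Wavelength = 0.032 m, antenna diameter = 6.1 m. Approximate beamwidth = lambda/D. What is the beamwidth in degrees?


BW_rad = 0.032 / 6.1 = 0.005246
BW_deg = 0.3 degrees

0.3 degrees


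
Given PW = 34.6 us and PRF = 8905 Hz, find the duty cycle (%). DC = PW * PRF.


DC = 34.6e-6 * 8905 * 100 = 30.81%

30.81%


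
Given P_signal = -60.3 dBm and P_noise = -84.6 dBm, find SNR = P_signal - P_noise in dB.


SNR = -60.3 - (-84.6) = 24.3 dB

24.3 dB


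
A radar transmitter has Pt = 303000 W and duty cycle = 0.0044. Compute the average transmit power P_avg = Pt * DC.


P_avg = 303000 * 0.0044 = 1333.2 W

1333.2 W


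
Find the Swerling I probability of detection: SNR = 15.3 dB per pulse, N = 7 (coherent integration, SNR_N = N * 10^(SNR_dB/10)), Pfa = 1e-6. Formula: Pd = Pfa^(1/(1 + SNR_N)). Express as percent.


SNR_lin = 10^(15.3/10) = 33.88442
SNR_N = 7 * 33.88442 = 237.19094
1/(1 + SNR_N) = 1/238.19094 = 0.0041983
Pd = (1e-6)^0.0041983 = 0.94365
Pd = 94.4%

94.4%


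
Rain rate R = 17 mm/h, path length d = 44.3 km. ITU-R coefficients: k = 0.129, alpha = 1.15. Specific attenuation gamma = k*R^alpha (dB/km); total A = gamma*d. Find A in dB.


gamma = 0.129 * 17^1.15 = 3.354331 dB/km
A = 3.354331 * 44.3 = 148.6 dB

148.6 dB


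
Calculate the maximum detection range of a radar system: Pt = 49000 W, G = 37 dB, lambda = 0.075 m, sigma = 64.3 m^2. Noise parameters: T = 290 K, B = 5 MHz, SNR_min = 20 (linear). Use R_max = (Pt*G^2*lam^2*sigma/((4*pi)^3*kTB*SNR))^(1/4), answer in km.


G_lin = 10^(37/10) = 5011.872336
R^4 = 49000 * 5011.872336^2 * 0.075^2 * 64.3 / ((4*pi)^3 * 1.38e-23 * 290 * 5000000.0 * 20)
R^4 = 5.60561e20 m^4
R_max = (5.60561e20)^(1/4) = 153870.6 m = 153.9 km

153.9 km


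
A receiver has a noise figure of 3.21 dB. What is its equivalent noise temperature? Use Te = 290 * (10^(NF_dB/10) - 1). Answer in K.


NF_lin = 10^(3.21/10) = 2.094112
Te = 290 * (2.094112 - 1) = 317.3 K

317.3 K


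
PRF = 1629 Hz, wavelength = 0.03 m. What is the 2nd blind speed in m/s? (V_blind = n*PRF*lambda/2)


V_blind = 2 * 1629 * 0.03 / 2 = 48.9 m/s

48.9 m/s


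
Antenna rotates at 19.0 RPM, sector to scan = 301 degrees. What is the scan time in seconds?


t = 301 / (19.0 * 360) * 60 = 2.64 s

2.64 s


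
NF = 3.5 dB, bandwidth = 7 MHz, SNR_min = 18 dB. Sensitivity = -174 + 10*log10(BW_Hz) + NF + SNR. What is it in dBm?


10*log10(7000000.0) = 68.45
S = -174 + 68.45 + 3.5 + 18 = -84.0 dBm

-84.0 dBm


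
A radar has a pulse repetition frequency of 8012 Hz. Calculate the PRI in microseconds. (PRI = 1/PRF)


PRI = 1/8012 = 0.0001248128 s = 124.8 us

124.8 us


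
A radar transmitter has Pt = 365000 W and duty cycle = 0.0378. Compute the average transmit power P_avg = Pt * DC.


P_avg = 365000 * 0.0378 = 13797.0 W

13797.0 W


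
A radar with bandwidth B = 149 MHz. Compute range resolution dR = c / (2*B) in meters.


dR = 3e8 / (2 * 149000000.0) = 1.01 m

1.01 m


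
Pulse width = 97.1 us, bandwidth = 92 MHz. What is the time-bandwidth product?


TBP = 97.1 * 92 = 8933.2

8933.2


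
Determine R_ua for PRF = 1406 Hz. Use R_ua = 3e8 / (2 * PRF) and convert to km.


R_ua = 3e8 / (2 * 1406) = 106685.6 m = 106.7 km

106.7 km


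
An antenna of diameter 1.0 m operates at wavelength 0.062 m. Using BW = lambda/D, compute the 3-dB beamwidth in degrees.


BW_rad = 0.062 / 1.0 = 0.062
BW_deg = 3.55 degrees

3.55 degrees


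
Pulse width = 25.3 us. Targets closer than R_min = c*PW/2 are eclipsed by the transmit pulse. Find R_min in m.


R_min = 3e8 * 25.3e-6 / 2 = 3795.0 m

3795.0 m


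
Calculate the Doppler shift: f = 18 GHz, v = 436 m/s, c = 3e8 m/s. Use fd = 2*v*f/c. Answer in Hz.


fd = 2 * 436 * 18000000000.0 / 3e8 = 52320.0 Hz

52320.0 Hz


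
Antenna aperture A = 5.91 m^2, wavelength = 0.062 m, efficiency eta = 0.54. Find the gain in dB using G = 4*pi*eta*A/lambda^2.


G_linear = 4*pi*0.54*5.91/0.062^2 = 10432.96
G_dB = 10*log10(10432.96) = 40.2 dB

40.2 dB


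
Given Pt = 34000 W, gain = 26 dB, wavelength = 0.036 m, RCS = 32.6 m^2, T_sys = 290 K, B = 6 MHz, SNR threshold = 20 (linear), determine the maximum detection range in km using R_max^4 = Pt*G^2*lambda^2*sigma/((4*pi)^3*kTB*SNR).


G_lin = 10^(26/10) = 398.107171
R^4 = 34000 * 398.107171^2 * 0.036^2 * 32.6 / ((4*pi)^3 * 1.38e-23 * 290 * 6000000.0 * 20)
R^4 = 2.38899e17 m^4
R_max = (2.38899e17)^(1/4) = 22108.2 m = 22.1 km

22.1 km


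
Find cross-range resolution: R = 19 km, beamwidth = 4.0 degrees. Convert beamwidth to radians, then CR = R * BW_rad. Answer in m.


BW_rad = 0.06981317
CR = 19000 * 0.06981317 = 1326.5 m

1326.5 m


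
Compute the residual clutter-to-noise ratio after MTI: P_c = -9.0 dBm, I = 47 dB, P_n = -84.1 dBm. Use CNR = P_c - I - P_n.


CNR = -9.0 - 47 - (-84.1) = 28.1 dB

28.1 dB


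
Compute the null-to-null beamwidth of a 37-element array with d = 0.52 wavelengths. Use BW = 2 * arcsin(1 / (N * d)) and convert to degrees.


1/(N*d) = 1/(37*0.52) = 0.051975
BW = 2*arcsin(0.051975) = 6.0 degrees

6.0 degrees


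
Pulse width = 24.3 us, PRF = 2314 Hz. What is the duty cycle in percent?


DC = 24.3e-6 * 2314 * 100 = 5.62%

5.62%


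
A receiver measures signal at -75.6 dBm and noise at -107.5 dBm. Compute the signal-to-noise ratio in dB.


SNR = -75.6 - (-107.5) = 31.9 dB

31.9 dB


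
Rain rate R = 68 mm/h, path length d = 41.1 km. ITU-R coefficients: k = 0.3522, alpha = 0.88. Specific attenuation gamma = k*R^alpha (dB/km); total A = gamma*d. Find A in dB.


gamma = 0.3522 * 68^0.88 = 14.434349 dB/km
A = 14.434349 * 41.1 = 593.25 dB

593.25 dB


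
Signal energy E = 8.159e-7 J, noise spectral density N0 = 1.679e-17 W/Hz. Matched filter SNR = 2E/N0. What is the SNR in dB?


SNR_lin = 2 * 8.159e-7 / 1.679e-17 = 9.719e10
SNR_dB = 10*log10(9.719e10) = 109.9 dB

109.9 dB


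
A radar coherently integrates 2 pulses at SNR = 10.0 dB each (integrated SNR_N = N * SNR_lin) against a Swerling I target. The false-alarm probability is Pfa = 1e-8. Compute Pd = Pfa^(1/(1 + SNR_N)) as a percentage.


SNR_lin = 10^(10.0/10) = 10.0
SNR_N = 2 * 10.0 = 20.0
1/(1 + SNR_N) = 1/21.0 = 0.047619
Pd = (1e-8)^0.047619 = 0.41596
Pd = 41.6%

41.6%


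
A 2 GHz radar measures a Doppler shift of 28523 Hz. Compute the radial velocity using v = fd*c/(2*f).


v = 28523 * 3e8 / (2 * 2000000000.0) = 2139.2 m/s

2139.2 m/s


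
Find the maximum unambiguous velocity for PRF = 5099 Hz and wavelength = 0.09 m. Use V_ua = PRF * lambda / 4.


V_ua = 5099 * 0.09 / 4 = 114.7 m/s

114.7 m/s


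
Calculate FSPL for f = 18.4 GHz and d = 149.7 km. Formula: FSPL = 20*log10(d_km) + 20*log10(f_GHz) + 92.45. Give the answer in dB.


20*log10(149.7) = 43.5
20*log10(18.4) = 25.3
FSPL = 161.3 dB

161.3 dB


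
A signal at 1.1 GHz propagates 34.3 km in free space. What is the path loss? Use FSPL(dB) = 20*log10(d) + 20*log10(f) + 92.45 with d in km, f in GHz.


20*log10(34.3) = 30.71
20*log10(1.1) = 0.83
FSPL = 124.0 dB

124.0 dB


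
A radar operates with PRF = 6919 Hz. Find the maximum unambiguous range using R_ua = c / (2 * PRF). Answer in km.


R_ua = 3e8 / (2 * 6919) = 21679.4 m = 21.7 km

21.7 km


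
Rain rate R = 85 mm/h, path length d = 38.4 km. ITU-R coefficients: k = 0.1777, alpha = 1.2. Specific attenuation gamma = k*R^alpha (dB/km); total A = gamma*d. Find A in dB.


gamma = 0.1777 * 85^1.2 = 36.727396 dB/km
A = 36.727396 * 38.4 = 1410.33 dB

1410.33 dB


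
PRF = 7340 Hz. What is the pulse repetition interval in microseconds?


PRI = 1/7340 = 0.0001362398 s = 136.2 us

136.2 us


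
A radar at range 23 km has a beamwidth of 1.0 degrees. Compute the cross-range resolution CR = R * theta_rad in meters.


BW_rad = 0.017453293
CR = 23000 * 0.017453293 = 401.4 m

401.4 m


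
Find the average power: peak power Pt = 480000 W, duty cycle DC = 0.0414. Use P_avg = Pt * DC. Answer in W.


P_avg = 480000 * 0.0414 = 19872.0 W

19872.0 W


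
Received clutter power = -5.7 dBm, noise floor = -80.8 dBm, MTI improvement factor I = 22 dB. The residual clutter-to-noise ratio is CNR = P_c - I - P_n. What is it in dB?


CNR = -5.7 - 22 - (-80.8) = 53.1 dB

53.1 dB


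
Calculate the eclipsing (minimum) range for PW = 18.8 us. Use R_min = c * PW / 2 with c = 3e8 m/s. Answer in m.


R_min = 3e8 * 18.8e-6 / 2 = 2820.0 m

2820.0 m


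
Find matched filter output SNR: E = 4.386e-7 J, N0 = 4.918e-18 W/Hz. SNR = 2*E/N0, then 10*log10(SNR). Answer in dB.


SNR_lin = 2 * 4.386e-7 / 4.918e-18 = 1.784e11
SNR_dB = 10*log10(1.784e11) = 112.5 dB

112.5 dB


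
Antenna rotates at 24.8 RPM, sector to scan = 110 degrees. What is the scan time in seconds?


t = 110 / (24.8 * 360) * 60 = 0.74 s

0.74 s


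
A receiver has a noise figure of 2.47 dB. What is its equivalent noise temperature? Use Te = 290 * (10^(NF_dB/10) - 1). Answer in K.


NF_lin = 10^(2.47/10) = 1.766038
Te = 290 * (1.766038 - 1) = 222.2 K

222.2 K


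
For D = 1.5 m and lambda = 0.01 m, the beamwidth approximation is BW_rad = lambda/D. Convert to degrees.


BW_rad = 0.01 / 1.5 = 0.006667
BW_deg = 0.38 degrees

0.38 degrees


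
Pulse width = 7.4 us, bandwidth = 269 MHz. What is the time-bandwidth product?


TBP = 7.4 * 269 = 1990.6

1990.6


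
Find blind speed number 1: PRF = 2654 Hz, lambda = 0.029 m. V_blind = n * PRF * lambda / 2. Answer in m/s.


V_blind = 1 * 2654 * 0.029 / 2 = 38.5 m/s

38.5 m/s


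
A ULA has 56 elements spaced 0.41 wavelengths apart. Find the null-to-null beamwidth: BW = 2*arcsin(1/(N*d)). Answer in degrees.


1/(N*d) = 1/(56*0.41) = 0.043554
BW = 2*arcsin(0.043554) = 5.0 degrees

5.0 degrees


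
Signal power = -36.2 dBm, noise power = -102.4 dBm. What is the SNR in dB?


SNR = -36.2 - (-102.4) = 66.2 dB

66.2 dB


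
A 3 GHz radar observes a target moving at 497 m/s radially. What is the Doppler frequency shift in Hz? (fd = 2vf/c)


fd = 2 * 497 * 3000000000.0 / 3e8 = 9940.0 Hz

9940.0 Hz


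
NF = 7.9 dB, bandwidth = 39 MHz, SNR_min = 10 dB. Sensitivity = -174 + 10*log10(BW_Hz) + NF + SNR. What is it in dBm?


10*log10(39000000.0) = 75.91
S = -174 + 75.91 + 7.9 + 10 = -80.2 dBm

-80.2 dBm


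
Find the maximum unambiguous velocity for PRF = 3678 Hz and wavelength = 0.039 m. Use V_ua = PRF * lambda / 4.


V_ua = 3678 * 0.039 / 4 = 35.9 m/s

35.9 m/s


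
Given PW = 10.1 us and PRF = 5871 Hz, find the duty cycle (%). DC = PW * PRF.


DC = 10.1e-6 * 5871 * 100 = 5.93%

5.93%


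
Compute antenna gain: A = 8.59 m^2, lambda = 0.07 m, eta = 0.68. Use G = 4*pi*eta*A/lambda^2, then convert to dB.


G_linear = 4*pi*0.68*8.59/0.07^2 = 14980.14
G_dB = 10*log10(14980.14) = 41.8 dB

41.8 dB


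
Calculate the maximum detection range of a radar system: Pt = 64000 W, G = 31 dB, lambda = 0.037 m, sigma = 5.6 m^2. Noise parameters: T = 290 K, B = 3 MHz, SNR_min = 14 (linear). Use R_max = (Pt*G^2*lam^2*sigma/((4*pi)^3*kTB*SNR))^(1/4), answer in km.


G_lin = 10^(31/10) = 1258.925412
R^4 = 64000 * 1258.925412^2 * 0.037^2 * 5.6 / ((4*pi)^3 * 1.38e-23 * 290 * 3000000.0 * 14)
R^4 = 2.33139e18 m^4
R_max = (2.33139e18)^(1/4) = 39075.4 m = 39.1 km

39.1 km


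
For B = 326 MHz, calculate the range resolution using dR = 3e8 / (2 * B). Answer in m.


dR = 3e8 / (2 * 326000000.0) = 0.46 m

0.46 m


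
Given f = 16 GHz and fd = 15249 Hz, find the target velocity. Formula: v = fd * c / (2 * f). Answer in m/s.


v = 15249 * 3e8 / (2 * 16000000000.0) = 143.0 m/s

143.0 m/s


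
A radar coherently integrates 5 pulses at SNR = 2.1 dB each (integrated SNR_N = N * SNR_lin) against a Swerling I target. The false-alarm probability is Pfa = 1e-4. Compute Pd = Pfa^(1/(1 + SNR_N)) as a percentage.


SNR_lin = 10^(2.1/10) = 1.62181
SNR_N = 5 * 1.62181 = 8.10905
1/(1 + SNR_N) = 1/9.10905 = 0.1097809
Pd = (1e-4)^0.1097809 = 0.36381
Pd = 36.4%

36.4%


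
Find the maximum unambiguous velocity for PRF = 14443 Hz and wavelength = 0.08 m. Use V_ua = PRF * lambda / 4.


V_ua = 14443 * 0.08 / 4 = 288.9 m/s

288.9 m/s


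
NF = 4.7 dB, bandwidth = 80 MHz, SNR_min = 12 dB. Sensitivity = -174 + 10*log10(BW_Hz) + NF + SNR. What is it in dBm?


10*log10(80000000.0) = 79.03
S = -174 + 79.03 + 4.7 + 12 = -78.3 dBm

-78.3 dBm


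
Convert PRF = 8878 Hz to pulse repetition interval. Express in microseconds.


PRI = 1/8878 = 0.000112638 s = 112.6 us

112.6 us


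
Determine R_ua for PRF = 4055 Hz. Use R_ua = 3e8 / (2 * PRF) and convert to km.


R_ua = 3e8 / (2 * 4055) = 36991.4 m = 37.0 km

37.0 km


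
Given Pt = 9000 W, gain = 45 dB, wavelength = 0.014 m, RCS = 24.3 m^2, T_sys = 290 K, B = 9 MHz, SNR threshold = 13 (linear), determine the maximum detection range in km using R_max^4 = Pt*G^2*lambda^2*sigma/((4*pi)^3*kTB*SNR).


G_lin = 10^(45/10) = 31622.776602
R^4 = 9000 * 31622.776602^2 * 0.014^2 * 24.3 / ((4*pi)^3 * 1.38e-23 * 290 * 9000000.0 * 13)
R^4 = 4.61331e19 m^4
R_max = (4.61331e19)^(1/4) = 82414.4 m = 82.4 km

82.4 km


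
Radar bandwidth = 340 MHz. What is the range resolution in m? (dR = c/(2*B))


dR = 3e8 / (2 * 340000000.0) = 0.44 m

0.44 m


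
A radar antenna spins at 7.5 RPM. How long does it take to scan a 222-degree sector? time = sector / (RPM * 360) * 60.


t = 222 / (7.5 * 360) * 60 = 4.93 s

4.93 s


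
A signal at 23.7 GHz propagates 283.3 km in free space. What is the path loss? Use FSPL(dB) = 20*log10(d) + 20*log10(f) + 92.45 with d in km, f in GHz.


20*log10(283.3) = 49.04
20*log10(23.7) = 27.49
FSPL = 169.0 dB

169.0 dB


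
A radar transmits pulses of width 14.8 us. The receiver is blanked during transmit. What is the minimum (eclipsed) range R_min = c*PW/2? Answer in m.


R_min = 3e8 * 14.8e-6 / 2 = 2220.0 m

2220.0 m


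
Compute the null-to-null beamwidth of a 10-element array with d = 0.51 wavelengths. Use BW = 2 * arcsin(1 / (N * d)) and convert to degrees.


1/(N*d) = 1/(10*0.51) = 0.196078
BW = 2*arcsin(0.196078) = 22.6 degrees

22.6 degrees


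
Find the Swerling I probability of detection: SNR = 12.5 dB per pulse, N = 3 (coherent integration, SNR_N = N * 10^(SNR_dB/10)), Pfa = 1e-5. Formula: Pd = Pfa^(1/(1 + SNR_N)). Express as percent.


SNR_lin = 10^(12.5/10) = 17.78279
SNR_N = 3 * 17.78279 = 53.34837
1/(1 + SNR_N) = 1/54.34837 = 0.0183998
Pd = (1e-5)^0.0183998 = 0.8091
Pd = 80.9%

80.9%


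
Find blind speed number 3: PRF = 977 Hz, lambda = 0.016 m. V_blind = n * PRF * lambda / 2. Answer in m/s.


V_blind = 3 * 977 * 0.016 / 2 = 23.4 m/s

23.4 m/s


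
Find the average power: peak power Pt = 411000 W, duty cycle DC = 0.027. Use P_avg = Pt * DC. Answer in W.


P_avg = 411000 * 0.027 = 11097.0 W

11097.0 W


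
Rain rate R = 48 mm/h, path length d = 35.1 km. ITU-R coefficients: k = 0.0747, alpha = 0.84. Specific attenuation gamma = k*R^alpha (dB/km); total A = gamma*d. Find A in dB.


gamma = 0.0747 * 48^0.84 = 1.930026 dB/km
A = 1.930026 * 35.1 = 67.74 dB

67.74 dB


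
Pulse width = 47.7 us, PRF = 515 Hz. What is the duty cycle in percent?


DC = 47.7e-6 * 515 * 100 = 2.46%

2.46%


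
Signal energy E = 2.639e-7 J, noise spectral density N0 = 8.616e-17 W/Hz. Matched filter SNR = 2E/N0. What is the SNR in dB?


SNR_lin = 2 * 2.639e-7 / 8.616e-17 = 6.126e9
SNR_dB = 10*log10(6.126e9) = 97.9 dB

97.9 dB


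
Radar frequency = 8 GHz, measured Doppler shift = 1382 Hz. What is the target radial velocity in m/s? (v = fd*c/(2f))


v = 1382 * 3e8 / (2 * 8000000000.0) = 25.9 m/s

25.9 m/s


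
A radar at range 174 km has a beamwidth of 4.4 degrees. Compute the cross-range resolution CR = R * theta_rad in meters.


BW_rad = 0.076794487
CR = 174000 * 0.076794487 = 13362.2 m

13362.2 m


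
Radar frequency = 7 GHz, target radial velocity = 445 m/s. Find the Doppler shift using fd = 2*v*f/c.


fd = 2 * 445 * 7000000000.0 / 3e8 = 20766.7 Hz

20766.7 Hz


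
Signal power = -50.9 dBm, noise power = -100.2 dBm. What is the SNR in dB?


SNR = -50.9 - (-100.2) = 49.3 dB

49.3 dB


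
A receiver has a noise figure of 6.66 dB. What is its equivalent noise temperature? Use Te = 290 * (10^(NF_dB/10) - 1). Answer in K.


NF_lin = 10^(6.66/10) = 4.634469
Te = 290 * (4.634469 - 1) = 1054.0 K

1054.0 K


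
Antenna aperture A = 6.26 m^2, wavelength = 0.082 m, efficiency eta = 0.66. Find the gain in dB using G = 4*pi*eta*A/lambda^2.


G_linear = 4*pi*0.66*6.26/0.082^2 = 7721.48
G_dB = 10*log10(7721.48) = 38.9 dB

38.9 dB


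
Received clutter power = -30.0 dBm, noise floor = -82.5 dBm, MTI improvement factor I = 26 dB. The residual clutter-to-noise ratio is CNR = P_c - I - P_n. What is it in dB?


CNR = -30.0 - 26 - (-82.5) = 26.5 dB

26.5 dB


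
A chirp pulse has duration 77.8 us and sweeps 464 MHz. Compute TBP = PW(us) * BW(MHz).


TBP = 77.8 * 464 = 36099.2

36099.2


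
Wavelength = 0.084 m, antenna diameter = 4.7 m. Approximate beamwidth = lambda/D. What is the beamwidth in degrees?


BW_rad = 0.084 / 4.7 = 0.017872
BW_deg = 1.02 degrees

1.02 degrees


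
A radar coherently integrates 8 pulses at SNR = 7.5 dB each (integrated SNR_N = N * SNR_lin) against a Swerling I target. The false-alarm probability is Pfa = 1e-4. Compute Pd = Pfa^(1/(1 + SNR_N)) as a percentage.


SNR_lin = 10^(7.5/10) = 5.62341
SNR_N = 8 * 5.62341 = 44.98728
1/(1 + SNR_N) = 1/45.98728 = 0.0217451
Pd = (1e-4)^0.0217451 = 0.8185
Pd = 81.9%

81.9%


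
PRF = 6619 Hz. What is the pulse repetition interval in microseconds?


PRI = 1/6619 = 0.0001510802 s = 151.1 us

151.1 us
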